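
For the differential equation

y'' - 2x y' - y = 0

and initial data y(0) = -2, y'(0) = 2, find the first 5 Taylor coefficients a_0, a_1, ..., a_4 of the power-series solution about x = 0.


Ansatz: y(x) = sum_{n>=0} a_n x^n, so y'(x) = sum_{n>=1} n a_n x^(n-1) and y''(x) = sum_{n>=2} n(n-1) a_n x^(n-2).
Substitute into P(x) y'' + Q(x) y' + R(x) y = 0 with P(x) = 1, Q(x) = -2x, R(x) = -1, and match powers of x.
Initial conditions: a_0 = -2, a_1 = 2.
Setting the coefficient of each power of x to zero and solving order by order (substituting the coefficients already found):
  x^0: 2 a_2 - a_0 = 0  ->  2 a_2 = a_0 = -2  ->  a_2 = -1
  x^1: 6 a_3 - 3 a_1 = 0  ->  6 a_3 = 3 a_1 = 6  ->  a_3 = 1
  x^2: 12 a_4 - 5 a_2 = 0  ->  12 a_4 = 5 a_2 = -5  ->  a_4 = -5/12
Truncated series: y(x) = -2 + 2 x - x^2 + x^3 - (5/12) x^4 + O(x^5).

a_0 = -2; a_1 = 2; a_2 = -1; a_3 = 1; a_4 = -5/12


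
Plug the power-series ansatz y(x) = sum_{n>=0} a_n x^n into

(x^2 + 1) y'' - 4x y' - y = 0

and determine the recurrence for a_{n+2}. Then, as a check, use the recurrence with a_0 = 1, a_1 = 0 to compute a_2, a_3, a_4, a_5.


Substitute y = sum_n a_n x^n.
(1 + 1 x^2) y'' contributes (n+2)(n+1) a_{n+2} + n(n-1) a_n at x^n.
-4 x y'(x) contributes -4 n a_n at x^n.
-y(x) contributes -1 a_n at x^n.
Matching x^n: (n+2)(n+1) a_{n+2} + (n(n-1) - 4 n - 1) a_n = 0.
Thus a_{n+2} = (-n(n-1) + 4 n + 1) / ((n+1)(n+2)) * a_n.

Check with a_0 = 1, a_1 = 0 (apply the recurrence for n = 0, 1, 2, 3): a_0 = 1, a_1 = 0, a_2 = 1/2, a_3 = 0, a_4 = 7/24, a_5 = 0.

a_(n+2) = (-n(n-1) + 4 n + 1) / ((n+1)(n+2)) * a_n; check: a_0 = 1, a_1 = 0, a_2 = 1/2, a_3 = 0, a_4 = 7/24, a_5 = 0


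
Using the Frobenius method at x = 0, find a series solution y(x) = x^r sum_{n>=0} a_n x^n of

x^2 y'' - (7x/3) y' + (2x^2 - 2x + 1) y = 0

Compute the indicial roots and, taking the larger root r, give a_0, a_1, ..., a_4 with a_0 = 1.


Write in Frobenius form y'' + (p(x)/x) y' + (q(x)/x^2) y = 0:
  p(x) = -7/3,  q(x) = 2x^2 - 2x + 1.
Indicial equation: r(r-1) + (-7/3) r + (1) = 0 -> roots r_1 = 3, r_2 = 1/3.
Take r = r_1 = 3. Let y(x) = x^r sum_{n>=0} a_n x^n with a_0 = 1.
Substitute y = x^r sum a_n x^n and match x^{r+n}. The recurrence is
  D(n) a_n - 2 a_{n-1} + 2 a_{n-2} = 0,  where D(n) = (r+n)(r+n-1) + (-7/3)(r+n) + (1).
  a_n = [2 a_{n-1} - 2 a_{n-2}] / D(n).
Since the indicial polynomial factors as (r - r_1)(r - r_2), D(n) = (r_1 + n - r_1)(r_1 + n - r_2) = n(n + 8/3).
Evaluating step by step (a_0 = 1):
  n = 1: D(1) = 1(1 + 8/3) = 11/3; numerator = 2(1) = 2; a_1 = (2)/(11/3) = 6/11
  n = 2: D(2) = 2(2 + 8/3) = 28/3; numerator = 2(6/11) - 2(1) = -10/11; a_2 = (-10/11)/(28/3) = -15/154
  n = 3: D(3) = 3(3 + 8/3) = 17; numerator = 2(-15/154) - 2(6/11) = -9/7; a_3 = (-9/7)/(17) = -9/119
  n = 4: D(4) = 4(4 + 8/3) = 80/3; numerator = 2(-9/119) - 2(-15/154) = 57/1309; a_4 = (57/1309)/(80/3) = 171/104720

r = 3; a_0 = 1; a_1 = 6/11; a_2 = -15/154; a_3 = -9/119; a_4 = 171/104720


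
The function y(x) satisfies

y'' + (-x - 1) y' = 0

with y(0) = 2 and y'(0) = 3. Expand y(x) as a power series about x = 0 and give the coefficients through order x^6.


Ansatz: y(x) = sum_{n>=0} a_n x^n, so y'(x) = sum_{n>=1} n a_n x^(n-1) and y''(x) = sum_{n>=2} n(n-1) a_n x^(n-2).
Substitute into P(x) y'' + Q(x) y' + R(x) y = 0 with P(x) = 1, Q(x) = -x - 1, R(x) = 0, and match powers of x.
Initial conditions: a_0 = 2, a_1 = 3.
Setting the coefficient of each power of x to zero and solving order by order (substituting the coefficients already found):
  x^0: 2 a_2 - a_1 = 0  ->  2 a_2 = a_1 = 3  ->  a_2 = 3/2
  x^1: 6 a_3 - 2 a_2 - a_1 = 0  ->  6 a_3 = 2 a_2 + a_1 = 6  ->  a_3 = 1
  x^2: 12 a_4 - 3 a_3 - 2 a_2 = 0  ->  12 a_4 = 3 a_3 + 2 a_2 = 6  ->  a_4 = 1/2
  x^3: 20 a_5 - 4 a_4 - 3 a_3 = 0  ->  20 a_5 = 4 a_4 + 3 a_3 = 5  ->  a_5 = 1/4
  x^4: 30 a_6 - 5 a_5 - 4 a_4 = 0  ->  30 a_6 = 5 a_5 + 4 a_4 = 13/4  ->  a_6 = 13/120
Truncated series: y(x) = 2 + 3 x + (3/2) x^2 + x^3 + (1/2) x^4 + (1/4) x^5 + (13/120) x^6 + O(x^7).

a_0 = 2; a_1 = 3; a_2 = 3/2; a_3 = 1; a_4 = 1/2; a_5 = 1/4; a_6 = 13/120


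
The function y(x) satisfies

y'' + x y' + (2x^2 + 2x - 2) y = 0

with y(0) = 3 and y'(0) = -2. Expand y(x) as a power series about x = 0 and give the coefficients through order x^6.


Ansatz: y(x) = sum_{n>=0} a_n x^n, so y'(x) = sum_{n>=1} n a_n x^(n-1) and y''(x) = sum_{n>=2} n(n-1) a_n x^(n-2).
Substitute into P(x) y'' + Q(x) y' + R(x) y = 0 with P(x) = 1, Q(x) = x, R(x) = 2x^2 + 2x - 2, and match powers of x.
Initial conditions: a_0 = 3, a_1 = -2.
Setting the coefficient of each power of x to zero and solving order by order (substituting the coefficients already found):
  x^0: 2 a_2 - 2 a_0 = 0  ->  2 a_2 = 2 a_0 = 6  ->  a_2 = 3
  x^1: 6 a_3 - a_1 + 2 a_0 = 0  ->  6 a_3 = a_1 - 2 a_0 = -8  ->  a_3 = -4/3
  x^2: 12 a_4 + 2 a_1 + 2 a_0 = 0  ->  12 a_4 = -2 a_1 - 2 a_0 = -2  ->  a_4 = -1/6
  x^3: 20 a_5 + a_3 + 2 a_2 + 2 a_1 = 0  ->  20 a_5 = -a_3 - 2 a_2 - 2 a_1 = -2/3  ->  a_5 = -1/30
  x^4: 30 a_6 + 2 a_4 + 2 a_3 + 2 a_2 = 0  ->  30 a_6 = -2 a_4 - 2 a_3 - 2 a_2 = -3  ->  a_6 = -1/10
Truncated series: y(x) = 3 - 2 x + 3 x^2 - (4/3) x^3 - (1/6) x^4 - (1/30) x^5 - (1/10) x^6 + O(x^7).

a_0 = 3; a_1 = -2; a_2 = 3; a_3 = -4/3; a_4 = -1/6; a_5 = -1/30; a_6 = -1/10


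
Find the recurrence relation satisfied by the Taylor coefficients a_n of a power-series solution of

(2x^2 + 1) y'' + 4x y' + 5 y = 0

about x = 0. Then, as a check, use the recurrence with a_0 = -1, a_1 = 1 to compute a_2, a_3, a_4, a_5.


Substitute y = sum_n a_n x^n.
(1 + 2 x^2) y'' contributes (n+2)(n+1) a_{n+2} + 2 n(n-1) a_n at x^n.
4 x y'(x) contributes 4 n a_n at x^n.
5 y(x) contributes 5 a_n at x^n.
Matching x^n: (n+2)(n+1) a_{n+2} + (2 n(n-1) + 4 n + 5) a_n = 0.
Thus a_{n+2} = (-2 n(n-1) - 4 n - 5) / ((n+1)(n+2)) * a_n.

Check with a_0 = -1, a_1 = 1 (apply the recurrence for n = 0, 1, 2, 3): a_0 = -1, a_1 = 1, a_2 = 5/2, a_3 = -3/2, a_4 = -85/24, a_5 = 87/40.

a_(n+2) = (-2 n(n-1) - 4 n - 5) / ((n+1)(n+2)) * a_n; check: a_0 = -1, a_1 = 1, a_2 = 5/2, a_3 = -3/2, a_4 = -85/24, a_5 = 87/40


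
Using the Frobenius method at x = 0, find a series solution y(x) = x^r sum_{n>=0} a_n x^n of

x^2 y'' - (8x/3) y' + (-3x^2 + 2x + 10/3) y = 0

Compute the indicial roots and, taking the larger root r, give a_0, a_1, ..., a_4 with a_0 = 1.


Write in Frobenius form y'' + (p(x)/x) y' + (q(x)/x^2) y = 0:
  p(x) = -8/3,  q(x) = -3x^2 + 2x + 10/3.
Indicial equation: r(r-1) + (-8/3) r + (10/3) = 0 -> roots r_1 = 2, r_2 = 5/3.
Take r = r_1 = 2. Let y(x) = x^r sum_{n>=0} a_n x^n with a_0 = 1.
Substitute y = x^r sum a_n x^n and match x^{r+n}. The recurrence is
  D(n) a_n + 2 a_{n-1} - 3 a_{n-2} = 0,  where D(n) = (r+n)(r+n-1) + (-8/3)(r+n) + (10/3).
  a_n = [-2 a_{n-1} + 3 a_{n-2}] / D(n).
Since the indicial polynomial factors as (r - r_1)(r - r_2), D(n) = (r_1 + n - r_1)(r_1 + n - r_2) = n(n + 1/3).
Evaluating step by step (a_0 = 1):
  n = 1: D(1) = 1(1 + 1/3) = 4/3; numerator = -2(1) = -2; a_1 = (-2)/(4/3) = -3/2
  n = 2: D(2) = 2(2 + 1/3) = 14/3; numerator = -2(-3/2) + 3(1) = 6; a_2 = (6)/(14/3) = 9/7
  n = 3: D(3) = 3(3 + 1/3) = 10; numerator = -2(9/7) + 3(-3/2) = -99/14; a_3 = (-99/14)/(10) = -99/140
  n = 4: D(4) = 4(4 + 1/3) = 52/3; numerator = -2(-99/140) + 3(9/7) = 369/70; a_4 = (369/70)/(52/3) = 1107/3640

r = 2; a_0 = 1; a_1 = -3/2; a_2 = 9/7; a_3 = -99/140; a_4 = 1107/3640


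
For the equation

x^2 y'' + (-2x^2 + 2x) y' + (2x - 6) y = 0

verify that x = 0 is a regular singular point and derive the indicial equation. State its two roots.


Divide by x^2 to reach normal form y'' + P_1(x) y' + P_2(x) y = 0 with P_1(x) = -2 + 2/x and P_2(x) = 2/x - 6/x^2.
x = 0 is a singular point because the y'-coefficient -2 + 2/x has a pole at x = 0 and the y-coefficient 2/x - 6/x^2 has a pole at x = 0.
It is a regular singular point because x P_1(x) = p(x) = 2 - 2x and x^2 P_2(x) = q(x) = 2x - 6 are polynomials, hence analytic at x = 0.
p(0) = 2,  q(0) = -6.
Indicial equation: r(r-1) + p(0) r + q(0) = 0, i.e. r^2 + (p(0) - 1) r + q(0) = 0, i.e. r^2 + 1 r - 6 = 0.
Discriminant: (1)^2 - 4(-6) = 25, so r = (-1 ± 5)/2.
Solving: r_1 = 2, r_2 = -3.

indicial: r^2 + 1 r - 6 = 0; roots r_1 = 2, r_2 = -3


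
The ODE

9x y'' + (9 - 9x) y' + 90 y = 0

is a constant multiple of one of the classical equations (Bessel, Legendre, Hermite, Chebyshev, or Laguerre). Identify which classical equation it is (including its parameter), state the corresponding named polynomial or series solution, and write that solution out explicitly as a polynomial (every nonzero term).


All three coefficients share the factor 9; dividing through by 9 gives  x y'' + (1 - x) y' + 10 y = 0.
This matches the Laguerre equation x y'' + (1 - x) y' + n y = 0 with n = 10; the polynomial solution is L_10(x).
With y = sum_k a_k x^k, matching x^k gives (k+1)k a_{k+1} + (k+1) a_{k+1} - k a_k + n a_k = 0, i.e. (k+1)^2 a_{k+1} = (k - n) a_k = (k - 10) a_k. The right side vanishes at k = 10, so the series terminates at degree 10.
Standard normalization L_n(0) = 1 gives a_0 = 1. Work upward with a_{k+1} = (k - 10) a_k / (k+1)^2:
  a_1 = (0 - 10)(1) / 1^2 = -10/1 = -10
  a_2 = (1 - 10)(-10) / 2^2 = 90/4 = 45/2
  a_3 = (2 - 10)(45/2) / 3^2 = -180/9 = -20
  a_4 = (3 - 10)(-20) / 4^2 = 140/16 = 35/4
  a_5 = (4 - 10)(35/4) / 5^2 = (-105/2)/25 = -21/10
  a_6 = (5 - 10)(-21/10) / 6^2 = (21/2)/36 = 7/24
  a_7 = (6 - 10)(7/24) / 7^2 = (-7/6)/49 = -1/42
  a_8 = (7 - 10)(-1/42) / 8^2 = (1/14)/64 = 1/896
  a_9 = (8 - 10)(1/896) / 9^2 = (-1/448)/81 = -1/36288
  a_10 = (9 - 10)(-1/36288) / 10^2 = (1/36288)/100 = 1/3628800
Hence L_10(x) = x^10/3628800 - x^9/36288 + x^8/896 - x^7/42 + 7 x^6/24 - 21 x^5/10 + 35 x^4/4 - 20 x^3 + 45 x^2/2 - 10 x + 1.

L_10(x); series = x^10/3628800 - x^9/36288 + x^8/896 - x^7/42 + 7 x^6/24 - 21 x^5/10 + 35 x^4/4 - 20 x^3 + 45 x^2/2 - 10 x + 1


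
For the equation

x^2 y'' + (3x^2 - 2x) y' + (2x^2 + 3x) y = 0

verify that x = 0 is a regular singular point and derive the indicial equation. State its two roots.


Divide by x^2 to reach normal form y'' + P_1(x) y' + P_2(x) y = 0 with P_1(x) = 3 - 2/x and P_2(x) = 2 + 3/x.
x = 0 is a singular point because the y'-coefficient 3 - 2/x has a pole at x = 0 and the y-coefficient 2 + 3/x has a pole at x = 0.
It is a regular singular point because x P_1(x) = p(x) = 3x - 2 and x^2 P_2(x) = q(x) = 2x^2 + 3x are polynomials, hence analytic at x = 0.
p(0) = -2,  q(0) = 0.
Indicial equation: r(r-1) + p(0) r + q(0) = 0, i.e. r^2 + (p(0) - 1) r + q(0) = 0, i.e. r^2 - 3 r = 0.
Discriminant: (-3)^2 - 4(0) = 9, so r = (3 ± 3)/2.
Solving: r_1 = 3, r_2 = 0.

indicial: r^2 - 3 r = 0; roots r_1 = 3, r_2 = 0


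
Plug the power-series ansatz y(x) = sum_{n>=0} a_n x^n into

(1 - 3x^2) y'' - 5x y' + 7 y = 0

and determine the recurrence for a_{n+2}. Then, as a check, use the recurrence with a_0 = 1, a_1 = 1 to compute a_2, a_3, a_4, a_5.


Substitute y = sum_n a_n x^n.
(1 - 3 x^2) y'' contributes (n+2)(n+1) a_{n+2} - 3 n(n-1) a_n at x^n.
-5 x y'(x) contributes -5 n a_n at x^n.
7 y(x) contributes 7 a_n at x^n.
Matching x^n: (n+2)(n+1) a_{n+2} + (-3 n(n-1) - 5 n + 7) a_n = 0.
Thus a_{n+2} = (3 n(n-1) + 5 n - 7) / ((n+1)(n+2)) * a_n.

Check with a_0 = 1, a_1 = 1 (apply the recurrence for n = 0, 1, 2, 3): a_0 = 1, a_1 = 1, a_2 = -7/2, a_3 = -1/3, a_4 = -21/8, a_5 = -13/30.

a_(n+2) = (3 n(n-1) + 5 n - 7) / ((n+1)(n+2)) * a_n; check: a_0 = 1, a_1 = 1, a_2 = -7/2, a_3 = -1/3, a_4 = -21/8, a_5 = -13/30


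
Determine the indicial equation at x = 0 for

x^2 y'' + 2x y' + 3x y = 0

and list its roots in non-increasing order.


Divide by x^2 to reach normal form y'' + P_1(x) y' + P_2(x) y = 0 with P_1(x) = 2/x and P_2(x) = 3/x.
x = 0 is a singular point because the y'-coefficient 2/x has a pole at x = 0 and the y-coefficient 3/x has a pole at x = 0.
It is a regular singular point because x P_1(x) = p(x) = 2 and x^2 P_2(x) = q(x) = 3x are polynomials, hence analytic at x = 0.
p(0) = 2,  q(0) = 0.
Indicial equation: r(r-1) + p(0) r + q(0) = 0, i.e. r^2 + (p(0) - 1) r + q(0) = 0, i.e. r^2 + 1 r = 0.
Discriminant: (1)^2 - 4(0) = 1, so r = (-1 ± 1)/2.
Solving: r_1 = 0, r_2 = -1.

indicial: r^2 + 1 r = 0; roots r_1 = 0, r_2 = -1


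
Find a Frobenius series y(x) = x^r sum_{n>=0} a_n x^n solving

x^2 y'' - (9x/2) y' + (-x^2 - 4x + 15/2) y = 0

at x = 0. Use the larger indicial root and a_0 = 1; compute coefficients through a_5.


Write in Frobenius form y'' + (p(x)/x) y' + (q(x)/x^2) y = 0:
  p(x) = -9/2,  q(x) = -x^2 - 4x + 15/2.
Indicial equation: r(r-1) + (-9/2) r + (15/2) = 0 -> roots r_1 = 3, r_2 = 5/2.
Take r = r_1 = 3. Let y(x) = x^r sum_{n>=0} a_n x^n with a_0 = 1.
Substitute y = x^r sum a_n x^n and match x^{r+n}. The recurrence is
  D(n) a_n - 4 a_{n-1} - 1 a_{n-2} = 0,  where D(n) = (r+n)(r+n-1) + (-9/2)(r+n) + (15/2).
  a_n = [4 a_{n-1} + 1 a_{n-2}] / D(n).
Since the indicial polynomial factors as (r - r_1)(r - r_2), D(n) = (r_1 + n - r_1)(r_1 + n - r_2) = n(n + 1/2).
Evaluating step by step (a_0 = 1):
  n = 1: D(1) = 1(1 + 1/2) = 3/2; numerator = 4(1) = 4; a_1 = (4)/(3/2) = 8/3
  n = 2: D(2) = 2(2 + 1/2) = 5; numerator = 4(8/3) + 1(1) = 35/3; a_2 = (35/3)/(5) = 7/3
  n = 3: D(3) = 3(3 + 1/2) = 21/2; numerator = 4(7/3) + 1(8/3) = 12; a_3 = (12)/(21/2) = 8/7
  n = 4: D(4) = 4(4 + 1/2) = 18; numerator = 4(8/7) + 1(7/3) = 145/21; a_4 = (145/21)/(18) = 145/378
  n = 5: D(5) = 5(5 + 1/2) = 55/2; numerator = 4(145/378) + 1(8/7) = 506/189; a_5 = (506/189)/(55/2) = 92/945

r = 3; a_0 = 1; a_1 = 8/3; a_2 = 7/3; a_3 = 8/7; a_4 = 145/378; a_5 = 92/945


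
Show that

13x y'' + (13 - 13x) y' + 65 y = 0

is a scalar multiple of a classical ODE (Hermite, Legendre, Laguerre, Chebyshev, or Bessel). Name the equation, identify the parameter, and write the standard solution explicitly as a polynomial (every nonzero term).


All three coefficients share the factor 13; dividing through by 13 gives  x y'' + (1 - x) y' + 5 y = 0.
This matches the Laguerre equation x y'' + (1 - x) y' + n y = 0 with n = 5; the polynomial solution is L_5(x).
With y = sum_k a_k x^k, matching x^k gives (k+1)k a_{k+1} + (k+1) a_{k+1} - k a_k + n a_k = 0, i.e. (k+1)^2 a_{k+1} = (k - n) a_k = (k - 5) a_k. The right side vanishes at k = 5, so the series terminates at degree 5.
Standard normalization L_n(0) = 1 gives a_0 = 1. Work upward with a_{k+1} = (k - 5) a_k / (k+1)^2:
  a_1 = (0 - 5)(1) / 1^2 = -5/1 = -5
  a_2 = (1 - 5)(-5) / 2^2 = 20/4 = 5
  a_3 = (2 - 5)(5) / 3^2 = -15/9 = -5/3
  a_4 = (3 - 5)(-5/3) / 4^2 = (10/3)/16 = 5/24
  a_5 = (4 - 5)(5/24) / 5^2 = (-5/24)/25 = -1/120
Hence L_5(x) = -x^5/120 + 5 x^4/24 - 5 x^3/3 + 5 x^2 - 5 x + 1.

L_5(x); series = -x^5/120 + 5 x^4/24 - 5 x^3/3 + 5 x^2 - 5 x + 1


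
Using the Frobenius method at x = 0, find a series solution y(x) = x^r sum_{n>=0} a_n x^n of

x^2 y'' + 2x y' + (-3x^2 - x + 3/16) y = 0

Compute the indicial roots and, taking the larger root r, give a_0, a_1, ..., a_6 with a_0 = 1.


Write in Frobenius form y'' + (p(x)/x) y' + (q(x)/x^2) y = 0:
  p(x) = 2,  q(x) = -3x^2 - x + 3/16.
Indicial equation: r(r-1) + (2) r + (3/16) = 0 -> roots r_1 = -1/4, r_2 = -3/4.
Take r = r_1 = -1/4. Let y(x) = x^r sum_{n>=0} a_n x^n with a_0 = 1.
Substitute y = x^r sum a_n x^n and match x^{r+n}. The recurrence is
  D(n) a_n - 1 a_{n-1} - 3 a_{n-2} = 0,  where D(n) = (r+n)(r+n-1) + (2)(r+n) + (3/16).
  a_n = [1 a_{n-1} + 3 a_{n-2}] / D(n).
Since the indicial polynomial factors as (r - r_1)(r - r_2), D(n) = (r_1 + n - r_1)(r_1 + n - r_2) = n(n + 1/2).
Evaluating step by step (a_0 = 1):
  n = 1: D(1) = 1(1 + 1/2) = 3/2; numerator = 1(1) = 1; a_1 = (1)/(3/2) = 2/3
  n = 2: D(2) = 2(2 + 1/2) = 5; numerator = 1(2/3) + 3(1) = 11/3; a_2 = (11/3)/(5) = 11/15
  n = 3: D(3) = 3(3 + 1/2) = 21/2; numerator = 1(11/15) + 3(2/3) = 41/15; a_3 = (41/15)/(21/2) = 82/315
  n = 4: D(4) = 4(4 + 1/2) = 18; numerator = 1(82/315) + 3(11/15) = 155/63; a_4 = (155/63)/(18) = 155/1134
  n = 5: D(5) = 5(5 + 1/2) = 55/2; numerator = 1(155/1134) + 3(82/315) = 5203/5670; a_5 = (5203/5670)/(55/2) = 473/14175
  n = 6: D(6) = 6(6 + 1/2) = 39; numerator = 1(473/14175) + 3(155/1134) = 12571/28350; a_6 = (12571/28350)/(39) = 967/85050

r = -1/4; a_0 = 1; a_1 = 2/3; a_2 = 11/15; a_3 = 82/315; a_4 = 155/1134; a_5 = 473/14175; a_6 = 967/85050


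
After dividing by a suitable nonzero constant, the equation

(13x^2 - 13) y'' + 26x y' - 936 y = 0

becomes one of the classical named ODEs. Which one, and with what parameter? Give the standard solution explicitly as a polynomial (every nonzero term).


All three coefficients share the factor -13; dividing through by -13 gives  (1 - x^2) y'' - 2x y' + 72 y = 0.
This matches the Legendre equation (1 - x^2) y'' - 2x y' + n(n+1) y = 0 (note the -2x y' term) with n(n+1) = 72, so n = 8; the polynomial solution is P_8(x).
With y = sum_k a_k x^k, matching x^k gives (k+2)(k+1) a_{k+2} = [k(k+1) - n(n+1)] a_k = (k - 8)(k + 9) a_k. The right side vanishes at k = 8, so the series with the parity of 8 terminates at degree 8.
Standard normalization (P_n(1) = 1): leading coefficient (2n)!/(2^n (n!)^2) = 20922789888000/(256*1625702400) = 6435/128, so a_8 = 6435/128. Work downward with a_k = (k+1)(k+2) a_{k+2} / ((k - 8)(k + 9)):
  a_6 = (7)(8)(6435/128) / ((6 - 8)(6 + 9)) = (45045/16)/(-30) = -3003/32
  a_4 = (5)(6)(-3003/32) / ((4 - 8)(4 + 9)) = (-45045/16)/(-52) = 3465/64
  a_2 = (3)(4)(3465/64) / ((2 - 8)(2 + 9)) = (10395/16)/(-66) = -315/32
  a_0 = (1)(2)(-315/32) / ((0 - 8)(0 + 9)) = (-315/16)/(-72) = 35/128
Hence P_8(x) = 6435 x^8/128 - 3003 x^6/32 + 3465 x^4/64 - 315 x^2/32 + 35/128.

P_8(x); series = 6435 x^8/128 - 3003 x^6/32 + 3465 x^4/64 - 315 x^2/32 + 35/128


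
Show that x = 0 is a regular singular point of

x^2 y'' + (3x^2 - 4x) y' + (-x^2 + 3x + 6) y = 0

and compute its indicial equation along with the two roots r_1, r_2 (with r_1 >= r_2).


Divide by x^2 to reach normal form y'' + P_1(x) y' + P_2(x) y = 0 with P_1(x) = 3 - 4/x and P_2(x) = -1 + 3/x + 6/x^2.
x = 0 is a singular point because the y'-coefficient 3 - 4/x has a pole at x = 0 and the y-coefficient -1 + 3/x + 6/x^2 has a pole at x = 0.
It is a regular singular point because x P_1(x) = p(x) = 3x - 4 and x^2 P_2(x) = q(x) = -x^2 + 3x + 6 are polynomials, hence analytic at x = 0.
p(0) = -4,  q(0) = 6.
Indicial equation: r(r-1) + p(0) r + q(0) = 0, i.e. r^2 + (p(0) - 1) r + q(0) = 0, i.e. r^2 - 5 r + 6 = 0.
Discriminant: (-5)^2 - 4(6) = 1, so r = (5 ± 1)/2.
Solving: r_1 = 3, r_2 = 2.

indicial: r^2 - 5 r + 6 = 0; roots r_1 = 3, r_2 = 2


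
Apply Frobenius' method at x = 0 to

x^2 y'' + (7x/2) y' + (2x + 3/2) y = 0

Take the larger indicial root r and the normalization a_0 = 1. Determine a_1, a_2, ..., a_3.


Write in Frobenius form y'' + (p(x)/x) y' + (q(x)/x^2) y = 0:
  p(x) = 7/2,  q(x) = 2x + 3/2.
Indicial equation: r(r-1) + (7/2) r + (3/2) = 0 -> roots r_1 = -1, r_2 = -3/2.
Take r = r_1 = -1. Let y(x) = x^r sum_{n>=0} a_n x^n with a_0 = 1.
Substitute y = x^r sum a_n x^n and match x^{r+n}. The recurrence is
  D(n) a_n + 2 a_{n-1} = 0,  where D(n) = (r+n)(r+n-1) + (7/2)(r+n) + (3/2).
  a_n = -2 / D(n) * a_{n-1}.
Since the indicial polynomial factors as (r - r_1)(r - r_2), D(n) = (r_1 + n - r_1)(r_1 + n - r_2) = n(n + 1/2).
Evaluating step by step (a_0 = 1):
  n = 1: D(1) = 1(1 + 1/2) = 3/2; numerator = -2(1) = -2; a_1 = (-2)/(3/2) = -4/3
  n = 2: D(2) = 2(2 + 1/2) = 5; numerator = -2(-4/3) = 8/3; a_2 = (8/3)/(5) = 8/15
  n = 3: D(3) = 3(3 + 1/2) = 21/2; numerator = -2(8/15) = -16/15; a_3 = (-16/15)/(21/2) = -32/315

r = -1; a_0 = 1; a_1 = -4/3; a_2 = 8/15; a_3 = -32/315


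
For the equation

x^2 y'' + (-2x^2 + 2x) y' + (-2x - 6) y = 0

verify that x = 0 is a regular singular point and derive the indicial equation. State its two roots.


Divide by x^2 to reach normal form y'' + P_1(x) y' + P_2(x) y = 0 with P_1(x) = -2 + 2/x and P_2(x) = -2/x - 6/x^2.
x = 0 is a singular point because the y'-coefficient -2 + 2/x has a pole at x = 0 and the y-coefficient -2/x - 6/x^2 has a pole at x = 0.
It is a regular singular point because x P_1(x) = p(x) = 2 - 2x and x^2 P_2(x) = q(x) = -2x - 6 are polynomials, hence analytic at x = 0.
p(0) = 2,  q(0) = -6.
Indicial equation: r(r-1) + p(0) r + q(0) = 0, i.e. r^2 + (p(0) - 1) r + q(0) = 0, i.e. r^2 + 1 r - 6 = 0.
Discriminant: (1)^2 - 4(-6) = 25, so r = (-1 ± 5)/2.
Solving: r_1 = 2, r_2 = -3.

indicial: r^2 + 1 r - 6 = 0; roots r_1 = 2, r_2 = -3


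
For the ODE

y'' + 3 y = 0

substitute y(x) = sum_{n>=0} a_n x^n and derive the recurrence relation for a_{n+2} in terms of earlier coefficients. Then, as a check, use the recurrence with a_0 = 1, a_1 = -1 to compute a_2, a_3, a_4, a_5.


Substitute y = sum_n a_n x^n into y'' + (const) y = 0.
y''(x) = sum_{n>=0} (n+2)(n+1) a_{n+2} x^n.
The ODE becomes sum_n [(n+2)(n+1) a_{n+2} + 3 a_n] x^n = 0.
Setting each coefficient to zero gives the recurrence:
  (n+2)(n+1) a_{n+2} + 3 a_n = 0,
  a_{n+2} = -3 / ((n+1)(n+2)) a_n.

Check with a_0 = 1, a_1 = -1 (apply the recurrence for n = 0, 1, 2, 3): a_0 = 1, a_1 = -1, a_2 = -3/2, a_3 = 1/2, a_4 = 3/8, a_5 = -3/40.

a_{n+2} = -3/((n+1)(n+2)) * a_n; check: a_0 = 1, a_1 = -1, a_2 = -3/2, a_3 = 1/2, a_4 = 3/8, a_5 = -3/40


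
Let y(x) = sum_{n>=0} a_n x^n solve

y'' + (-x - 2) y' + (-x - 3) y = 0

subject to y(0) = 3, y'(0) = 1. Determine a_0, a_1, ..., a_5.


Ansatz: y(x) = sum_{n>=0} a_n x^n, so y'(x) = sum_{n>=1} n a_n x^(n-1) and y''(x) = sum_{n>=2} n(n-1) a_n x^(n-2).
Substitute into P(x) y'' + Q(x) y' + R(x) y = 0 with P(x) = 1, Q(x) = -x - 2, R(x) = -x - 3, and match powers of x.
Initial conditions: a_0 = 3, a_1 = 1.
Setting the coefficient of each power of x to zero and solving order by order (substituting the coefficients already found):
  x^0: 2 a_2 - 2 a_1 - 3 a_0 = 0  ->  2 a_2 = 2 a_1 + 3 a_0 = 11  ->  a_2 = 11/2
  x^1: 6 a_3 - 4 a_2 - 4 a_1 - a_0 = 0  ->  6 a_3 = 4 a_2 + 4 a_1 + a_0 = 29  ->  a_3 = 29/6
  x^2: 12 a_4 - 6 a_3 - 5 a_2 - a_1 = 0  ->  12 a_4 = 6 a_3 + 5 a_2 + a_1 = 115/2  ->  a_4 = 115/24
  x^3: 20 a_5 - 8 a_4 - 6 a_3 - a_2 = 0  ->  20 a_5 = 8 a_4 + 6 a_3 + a_2 = 437/6  ->  a_5 = 437/120
Truncated series: y(x) = 3 + x + (11/2) x^2 + (29/6) x^3 + (115/24) x^4 + (437/120) x^5 + O(x^6).

a_0 = 3; a_1 = 1; a_2 = 11/2; a_3 = 29/6; a_4 = 115/24; a_5 = 437/120


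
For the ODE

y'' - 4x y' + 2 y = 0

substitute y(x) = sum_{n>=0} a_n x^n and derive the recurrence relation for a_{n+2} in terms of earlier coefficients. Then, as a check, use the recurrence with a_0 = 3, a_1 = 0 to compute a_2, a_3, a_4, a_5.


Substitute y = sum_n a_n x^n.
y''(x) has coefficient (n+2)(n+1) a_{n+2} at x^n;
-4 x y'(x) has coefficient -4 n a_n at x^n (shift);
2 y(x) has coefficient 2 a_n at x^n.
Matching x^n: (n+2)(n+1) a_{n+2} + (-4n + 2) a_n = 0.
Thus a_{n+2} = (4n - 2) / ((n+1)(n+2)) * a_n.

Check with a_0 = 3, a_1 = 0 (apply the recurrence for n = 0, 1, 2, 3): a_0 = 3, a_1 = 0, a_2 = -3, a_3 = 0, a_4 = -3/2, a_5 = 0.

a_(n+2) = (4n - 2) / ((n+1)(n+2)) * a_n; check: a_0 = 3, a_1 = 0, a_2 = -3, a_3 = 0, a_4 = -3/2, a_5 = 0


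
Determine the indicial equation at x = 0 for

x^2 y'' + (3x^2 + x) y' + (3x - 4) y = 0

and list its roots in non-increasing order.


Divide by x^2 to reach normal form y'' + P_1(x) y' + P_2(x) y = 0 with P_1(x) = 3 + 1/x and P_2(x) = 3/x - 4/x^2.
x = 0 is a singular point because the y'-coefficient 3 + 1/x has a pole at x = 0 and the y-coefficient 3/x - 4/x^2 has a pole at x = 0.
It is a regular singular point because x P_1(x) = p(x) = 3x + 1 and x^2 P_2(x) = q(x) = 3x - 4 are polynomials, hence analytic at x = 0.
p(0) = 1,  q(0) = -4.
Indicial equation: r(r-1) + p(0) r + q(0) = 0, i.e. r^2 + (p(0) - 1) r + q(0) = 0, i.e. r^2 - 4 = 0.
Discriminant: (0)^2 - 4(-4) = 16, so r = (0 ± 4)/2.
Solving: r_1 = 2, r_2 = -2.

indicial: r^2 - 4 = 0; roots r_1 = 2, r_2 = -2


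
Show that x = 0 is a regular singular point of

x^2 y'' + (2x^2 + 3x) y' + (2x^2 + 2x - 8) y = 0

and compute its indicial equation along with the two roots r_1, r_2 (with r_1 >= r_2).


Divide by x^2 to reach normal form y'' + P_1(x) y' + P_2(x) y = 0 with P_1(x) = 2 + 3/x and P_2(x) = 2 + 2/x - 8/x^2.
x = 0 is a singular point because the y'-coefficient 2 + 3/x has a pole at x = 0 and the y-coefficient 2 + 2/x - 8/x^2 has a pole at x = 0.
It is a regular singular point because x P_1(x) = p(x) = 2x + 3 and x^2 P_2(x) = q(x) = 2x^2 + 2x - 8 are polynomials, hence analytic at x = 0.
p(0) = 3,  q(0) = -8.
Indicial equation: r(r-1) + p(0) r + q(0) = 0, i.e. r^2 + (p(0) - 1) r + q(0) = 0, i.e. r^2 + 2 r - 8 = 0.
Discriminant: (2)^2 - 4(-8) = 36, so r = (-2 ± 6)/2.
Solving: r_1 = 2, r_2 = -4.

indicial: r^2 + 2 r - 8 = 0; roots r_1 = 2, r_2 = -4


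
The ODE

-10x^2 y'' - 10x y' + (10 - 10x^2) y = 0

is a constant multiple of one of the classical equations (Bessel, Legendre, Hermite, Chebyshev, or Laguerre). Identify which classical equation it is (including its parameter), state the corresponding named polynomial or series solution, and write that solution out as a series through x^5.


All three coefficients share the factor -10; dividing through by -10 gives  x^2 y'' + x y' + (x^2 - 1) y = 0.
This matches the Bessel equation x^2 y'' + x y' + (x^2 - nu^2) y = 0 with nu^2 = 1, so nu = 1; the solution bounded at x = 0 is J_1(x).
Frobenius at x = 0: indicial roots ±nu; for r = nu the recurrence k(k + 2nu) c_k = -c_{k-2} gives the standard series J_nu(x) = sum_{k>=0} (-1)^k / (k! (k+nu)!) (x/2)^(2k+nu). Evaluate the first 3 terms:
  k = 0: (-1)^0 / (0! * 1! * 2^1) x^1 = 1/(1*1*2) x^1 = (1/2) x^1
  k = 1: (-1)^1 / (1! * 2! * 2^3) x^3 = -1/(1*2*8) x^3 = (-1/16) x^3
  k = 2: (-1)^2 / (2! * 3! * 2^5) x^5 = 1/(2*6*32) x^5 = (1/384) x^5
Hence J_1(x) = x^5/384 - x^3/16 + x/2 + ....

J_1(x); series = x^5/384 - x^3/16 + x/2


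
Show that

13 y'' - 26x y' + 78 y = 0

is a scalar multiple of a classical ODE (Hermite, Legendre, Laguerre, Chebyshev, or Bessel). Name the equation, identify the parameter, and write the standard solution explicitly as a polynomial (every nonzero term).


All three coefficients share the factor 13; dividing through by 13 gives  y'' - 2x y' + 6 y = 0.
This matches the Hermite equation y'' - 2x y' + 2n y = 0 with 2n = 6, so n = 3; the polynomial solution is H_3(x).
With y = sum_k a_k x^k, matching x^k gives (k+2)(k+1) a_{k+2} = 2(k - n) a_k = 2(k - 3) a_k. The right side vanishes at k = 3, so the series with the parity of 3 terminates at degree 3.
Standard normalization: leading coefficient of H_n is 2^n, so a_3 = 2^3 = 8. Work downward with a_k = (k+1)(k+2) a_{k+2} / (2(k - n)):
  a_1 = (2)(3)(8) / (2(1 - 3)) = 48/(-4) = -12
Hence H_3(x) = 8 x^3 - 12 x.

H_3(x); series = 8 x^3 - 12 x


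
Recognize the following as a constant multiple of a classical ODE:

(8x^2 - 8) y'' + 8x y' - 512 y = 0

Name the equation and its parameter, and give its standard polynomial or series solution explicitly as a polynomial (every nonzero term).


All three coefficients share the factor -8; dividing through by -8 gives  (1 - x^2) y'' - x y' + 64 y = 0.
This matches the Chebyshev equation (1 - x^2) y'' - x y' + n^2 y = 0 (note the -x y' term, not -2x y') with n^2 = 64, so n = 8; the polynomial solution is T_8(x).
With y = sum_k a_k x^k, matching x^k gives (k+2)(k+1) a_{k+2} = (k^2 - n^2) a_k = (k - 8)(k + 8) a_k. The right side vanishes at k = 8, so the series with the parity of 8 terminates at degree 8.
Standard normalization: leading coefficient of T_n is 2^(n-1), so a_8 = 2^7 = 128. Work downward with a_k = (k+1)(k+2) a_{k+2} / ((k - 8)(k + 8)):
  a_6 = (7)(8)(128) / ((6 - 8)(6 + 8)) = 7168/(-28) = -256
  a_4 = (5)(6)(-256) / ((4 - 8)(4 + 8)) = -7680/(-48) = 160
  a_2 = (3)(4)(160) / ((2 - 8)(2 + 8)) = 1920/(-60) = -32
  a_0 = (1)(2)(-32) / ((0 - 8)(0 + 8)) = -64/(-64) = 1
Hence T_8(x) = 128 x^8 - 256 x^6 + 160 x^4 - 32 x^2 + 1.

T_8(x); series = 128 x^8 - 256 x^6 + 160 x^4 - 32 x^2 + 1


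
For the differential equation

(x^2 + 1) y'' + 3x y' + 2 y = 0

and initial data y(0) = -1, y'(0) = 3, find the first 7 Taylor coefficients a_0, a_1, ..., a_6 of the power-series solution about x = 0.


Ansatz: y(x) = sum_{n>=0} a_n x^n, so y'(x) = sum_{n>=1} n a_n x^(n-1) and y''(x) = sum_{n>=2} n(n-1) a_n x^(n-2).
Substitute into P(x) y'' + Q(x) y' + R(x) y = 0 with P(x) = x^2 + 1, Q(x) = 3x, R(x) = 2, and match powers of x.
Initial conditions: a_0 = -1, a_1 = 3.
Setting the coefficient of each power of x to zero and solving order by order (substituting the coefficients already found):
  x^0: 2 a_2 + 2 a_0 = 0  ->  2 a_2 = -2 a_0 = 2  ->  a_2 = 1
  x^1: 6 a_3 + 5 a_1 = 0  ->  6 a_3 = -5 a_1 = -15  ->  a_3 = -5/2
  x^2: 12 a_4 + 10 a_2 = 0  ->  12 a_4 = -10 a_2 = -10  ->  a_4 = -5/6
  x^3: 20 a_5 + 17 a_3 = 0  ->  20 a_5 = -17 a_3 = 85/2  ->  a_5 = 17/8
  x^4: 30 a_6 + 26 a_4 = 0  ->  30 a_6 = -26 a_4 = 65/3  ->  a_6 = 13/18
Truncated series: y(x) = -1 + 3 x + x^2 - (5/2) x^3 - (5/6) x^4 + (17/8) x^5 + (13/18) x^6 + O(x^7).

a_0 = -1; a_1 = 3; a_2 = 1; a_3 = -5/2; a_4 = -5/6; a_5 = 17/8; a_6 = 13/18


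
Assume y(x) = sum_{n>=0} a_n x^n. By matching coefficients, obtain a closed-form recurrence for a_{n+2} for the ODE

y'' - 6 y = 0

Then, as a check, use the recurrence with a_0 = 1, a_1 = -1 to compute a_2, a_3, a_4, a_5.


Substitute y = sum_n a_n x^n into y'' + (const) y = 0.
y''(x) = sum_{n>=0} (n+2)(n+1) a_{n+2} x^n.
The ODE becomes sum_n [(n+2)(n+1) a_{n+2} - 6 a_n] x^n = 0.
Setting each coefficient to zero gives the recurrence:
  (n+2)(n+1) a_{n+2} - 6 a_n = 0,
  a_{n+2} = 6 / ((n+1)(n+2)) a_n.

Check with a_0 = 1, a_1 = -1 (apply the recurrence for n = 0, 1, 2, 3): a_0 = 1, a_1 = -1, a_2 = 3, a_3 = -1, a_4 = 3/2, a_5 = -3/10.

a_{n+2} = 6/((n+1)(n+2)) * a_n; check: a_0 = 1, a_1 = -1, a_2 = 3, a_3 = -1, a_4 = 3/2, a_5 = -3/10


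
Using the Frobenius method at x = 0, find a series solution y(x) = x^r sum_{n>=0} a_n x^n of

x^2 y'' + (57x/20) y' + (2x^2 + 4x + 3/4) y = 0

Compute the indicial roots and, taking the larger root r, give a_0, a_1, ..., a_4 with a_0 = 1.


Write in Frobenius form y'' + (p(x)/x) y' + (q(x)/x^2) y = 0:
  p(x) = 57/20,  q(x) = 2x^2 + 4x + 3/4.
Indicial equation: r(r-1) + (57/20) r + (3/4) = 0 -> roots r_1 = -3/5, r_2 = -5/4.
Take r = r_1 = -3/5. Let y(x) = x^r sum_{n>=0} a_n x^n with a_0 = 1.
Substitute y = x^r sum a_n x^n and match x^{r+n}. The recurrence is
  D(n) a_n + 4 a_{n-1} + 2 a_{n-2} = 0,  where D(n) = (r+n)(r+n-1) + (57/20)(r+n) + (3/4).
  a_n = [-4 a_{n-1} - 2 a_{n-2}] / D(n).
Since the indicial polynomial factors as (r - r_1)(r - r_2), D(n) = (r_1 + n - r_1)(r_1 + n - r_2) = n(n + 13/20).
Evaluating step by step (a_0 = 1):
  n = 1: D(1) = 1(1 + 13/20) = 33/20; numerator = -4(1) = -4; a_1 = (-4)/(33/20) = -80/33
  n = 2: D(2) = 2(2 + 13/20) = 53/10; numerator = -4(-80/33) - 2(1) = 254/33; a_2 = (254/33)/(53/10) = 2540/1749
  n = 3: D(3) = 3(3 + 13/20) = 219/20; numerator = -4(2540/1749) - 2(-80/33) = -560/583; a_3 = (-560/583)/(219/20) = -11200/127677
  n = 4: D(4) = 4(4 + 13/20) = 93/5; numerator = -4(-11200/127677) - 2(2540/1749) = -9880/3869; a_4 = (-9880/3869)/(93/5) = -49400/359817

r = -3/5; a_0 = 1; a_1 = -80/33; a_2 = 2540/1749; a_3 = -11200/127677; a_4 = -49400/359817


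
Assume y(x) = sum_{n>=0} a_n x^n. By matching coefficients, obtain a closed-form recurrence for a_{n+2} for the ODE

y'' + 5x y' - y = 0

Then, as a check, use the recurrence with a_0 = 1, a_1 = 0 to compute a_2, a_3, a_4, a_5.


Substitute y = sum_n a_n x^n.
y''(x) has coefficient (n+2)(n+1) a_{n+2} at x^n;
5 x y'(x) has coefficient 5 n a_n at x^n (shift);
-y(x) has coefficient -1 a_n at x^n.
Matching x^n: (n+2)(n+1) a_{n+2} + (5n - 1) a_n = 0.
Thus a_{n+2} = (-5n + 1) / ((n+1)(n+2)) * a_n.

Check with a_0 = 1, a_1 = 0 (apply the recurrence for n = 0, 1, 2, 3): a_0 = 1, a_1 = 0, a_2 = 1/2, a_3 = 0, a_4 = -3/8, a_5 = 0.

a_(n+2) = (-5n + 1) / ((n+1)(n+2)) * a_n; check: a_0 = 1, a_1 = 0, a_2 = 1/2, a_3 = 0, a_4 = -3/8, a_5 = 0


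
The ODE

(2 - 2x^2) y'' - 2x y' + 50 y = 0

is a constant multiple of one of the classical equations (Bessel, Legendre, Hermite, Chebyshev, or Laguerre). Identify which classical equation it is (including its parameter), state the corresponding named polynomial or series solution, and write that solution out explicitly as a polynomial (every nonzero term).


All three coefficients share the factor 2; dividing through by 2 gives  (1 - x^2) y'' - x y' + 25 y = 0.
This matches the Chebyshev equation (1 - x^2) y'' - x y' + n^2 y = 0 (note the -x y' term, not -2x y') with n^2 = 25, so n = 5; the polynomial solution is T_5(x).
With y = sum_k a_k x^k, matching x^k gives (k+2)(k+1) a_{k+2} = (k^2 - n^2) a_k = (k - 5)(k + 5) a_k. The right side vanishes at k = 5, so the series with the parity of 5 terminates at degree 5.
Standard normalization: leading coefficient of T_n is 2^(n-1), so a_5 = 2^4 = 16. Work downward with a_k = (k+1)(k+2) a_{k+2} / ((k - 5)(k + 5)):
  a_3 = (4)(5)(16) / ((3 - 5)(3 + 5)) = 320/(-16) = -20
  a_1 = (2)(3)(-20) / ((1 - 5)(1 + 5)) = -120/(-24) = 5
Hence T_5(x) = 16 x^5 - 20 x^3 + 5 x.

T_5(x); series = 16 x^5 - 20 x^3 + 5 x


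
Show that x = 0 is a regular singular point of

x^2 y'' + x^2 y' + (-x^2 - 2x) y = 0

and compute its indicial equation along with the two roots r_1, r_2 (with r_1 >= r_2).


Divide by x^2 to reach normal form y'' + P_1(x) y' + P_2(x) y = 0 with P_1(x) = 1 and P_2(x) = -1 - 2/x.
x = 0 is a singular point because the y-coefficient -1 - 2/x has a pole at x = 0.
It is a regular singular point because x P_1(x) = p(x) = x and x^2 P_2(x) = q(x) = -x^2 - 2x are polynomials, hence analytic at x = 0.
p(0) = 0,  q(0) = 0.
Indicial equation: r(r-1) + p(0) r + q(0) = 0, i.e. r^2 + (p(0) - 1) r + q(0) = 0, i.e. r^2 - 1 r = 0.
Discriminant: (-1)^2 - 4(0) = 1, so r = (1 ± 1)/2.
Solving: r_1 = 1, r_2 = 0.

indicial: r^2 - 1 r = 0; roots r_1 = 1, r_2 = 0


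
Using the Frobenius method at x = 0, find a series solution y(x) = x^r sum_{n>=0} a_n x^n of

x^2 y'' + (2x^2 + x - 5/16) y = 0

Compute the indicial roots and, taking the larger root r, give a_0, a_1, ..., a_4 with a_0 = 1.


Write in Frobenius form y'' + (p(x)/x) y' + (q(x)/x^2) y = 0:
  p(x) = 0,  q(x) = 2x^2 + x - 5/16.
Indicial equation: r(r-1) + (0) r + (-5/16) = 0 -> roots r_1 = 5/4, r_2 = -1/4.
Take r = r_1 = 5/4. Let y(x) = x^r sum_{n>=0} a_n x^n with a_0 = 1.
Substitute y = x^r sum a_n x^n and match x^{r+n}. The recurrence is
  D(n) a_n + 1 a_{n-1} + 2 a_{n-2} = 0,  where D(n) = (r+n)(r+n-1) + (0)(r+n) + (-5/16).
  a_n = [-1 a_{n-1} - 2 a_{n-2}] / D(n).
Since the indicial polynomial factors as (r - r_1)(r - r_2), D(n) = (r_1 + n - r_1)(r_1 + n - r_2) = n(n + 3/2).
Evaluating step by step (a_0 = 1):
  n = 1: D(1) = 1(1 + 3/2) = 5/2; numerator = -1(1) = -1; a_1 = (-1)/(5/2) = -2/5
  n = 2: D(2) = 2(2 + 3/2) = 7; numerator = -1(-2/5) - 2(1) = -8/5; a_2 = (-8/5)/(7) = -8/35
  n = 3: D(3) = 3(3 + 3/2) = 27/2; numerator = -1(-8/35) - 2(-2/5) = 36/35; a_3 = (36/35)/(27/2) = 8/105
  n = 4: D(4) = 4(4 + 3/2) = 22; numerator = -1(8/105) - 2(-8/35) = 8/21; a_4 = (8/21)/(22) = 4/231

r = 5/4; a_0 = 1; a_1 = -2/5; a_2 = -8/35; a_3 = 8/105; a_4 = 4/231


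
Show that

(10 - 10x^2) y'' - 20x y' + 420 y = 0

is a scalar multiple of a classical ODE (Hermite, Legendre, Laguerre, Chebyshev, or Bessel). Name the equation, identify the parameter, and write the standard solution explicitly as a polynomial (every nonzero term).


All three coefficients share the factor 10; dividing through by 10 gives  (1 - x^2) y'' - 2x y' + 42 y = 0.
This matches the Legendre equation (1 - x^2) y'' - 2x y' + n(n+1) y = 0 (note the -2x y' term) with n(n+1) = 42, so n = 6; the polynomial solution is P_6(x).
With y = sum_k a_k x^k, matching x^k gives (k+2)(k+1) a_{k+2} = [k(k+1) - n(n+1)] a_k = (k - 6)(k + 7) a_k. The right side vanishes at k = 6, so the series with the parity of 6 terminates at degree 6.
Standard normalization (P_n(1) = 1): leading coefficient (2n)!/(2^n (n!)^2) = 479001600/(64*518400) = 231/16, so a_6 = 231/16. Work downward with a_k = (k+1)(k+2) a_{k+2} / ((k - 6)(k + 7)):
  a_4 = (5)(6)(231/16) / ((4 - 6)(4 + 7)) = (3465/8)/(-22) = -315/16
  a_2 = (3)(4)(-315/16) / ((2 - 6)(2 + 7)) = (-945/4)/(-36) = 105/16
  a_0 = (1)(2)(105/16) / ((0 - 6)(0 + 7)) = (105/8)/(-42) = -5/16
Hence P_6(x) = 231 x^6/16 - 315 x^4/16 + 105 x^2/16 - 5/16.

P_6(x); series = 231 x^6/16 - 315 x^4/16 + 105 x^2/16 - 5/16


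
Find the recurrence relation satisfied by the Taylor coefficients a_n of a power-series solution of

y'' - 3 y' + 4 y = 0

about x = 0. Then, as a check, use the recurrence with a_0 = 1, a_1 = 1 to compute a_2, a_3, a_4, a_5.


Substitute y = sum_n a_n x^n.
y''(x) has coefficient (n+2)(n+1) a_{n+2} at x^n;
-3 y'(x) has coefficient -3 (n+1) a_{n+1} at x^n;
4 y(x) has coefficient 4 a_n at x^n.
Matching x^n: (n+2)(n+1) a_{n+2} - 3 (n+1) a_{n+1} + 4 a_n = 0.
Thus a_{n+2} = [3 (n+1) a_{n+1} - 4 a_n] / ((n+1)(n+2)).

Check with a_0 = 1, a_1 = 1 (apply the recurrence for n = 0, 1, 2, 3): a_0 = 1, a_1 = 1, a_2 = -1/2, a_3 = -7/6, a_4 = -17/24, a_5 = -23/120.

a_(n+2) = [3 (n+1) a_(n+1) - 4 a_n] / ((n+1)(n+2)); check: a_0 = 1, a_1 = 1, a_2 = -1/2, a_3 = -7/6, a_4 = -17/24, a_5 = -23/120


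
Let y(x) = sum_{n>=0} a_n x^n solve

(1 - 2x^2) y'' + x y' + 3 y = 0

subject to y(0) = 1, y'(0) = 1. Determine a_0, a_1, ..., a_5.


Ansatz: y(x) = sum_{n>=0} a_n x^n, so y'(x) = sum_{n>=1} n a_n x^(n-1) and y''(x) = sum_{n>=2} n(n-1) a_n x^(n-2).
Substitute into P(x) y'' + Q(x) y' + R(x) y = 0 with P(x) = 1 - 2x^2, Q(x) = x, R(x) = 3, and match powers of x.
Initial conditions: a_0 = 1, a_1 = 1.
Setting the coefficient of each power of x to zero and solving order by order (substituting the coefficients already found):
  x^0: 2 a_2 + 3 a_0 = 0  ->  2 a_2 = -3 a_0 = -3  ->  a_2 = -3/2
  x^1: 6 a_3 + 4 a_1 = 0  ->  6 a_3 = -4 a_1 = -4  ->  a_3 = -2/3
  x^2: 12 a_4 + a_2 = 0  ->  12 a_4 = -a_2 = 3/2  ->  a_4 = 1/8
  x^3: 20 a_5 - 6 a_3 = 0  ->  20 a_5 = 6 a_3 = -4  ->  a_5 = -1/5
Truncated series: y(x) = 1 + x - (3/2) x^2 - (2/3) x^3 + (1/8) x^4 - (1/5) x^5 + O(x^6).

a_0 = 1; a_1 = 1; a_2 = -3/2; a_3 = -2/3; a_4 = 1/8; a_5 = -1/5


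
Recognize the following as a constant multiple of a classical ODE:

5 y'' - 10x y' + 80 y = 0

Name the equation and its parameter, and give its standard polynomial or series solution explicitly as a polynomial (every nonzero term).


All three coefficients share the factor 5; dividing through by 5 gives  y'' - 2x y' + 16 y = 0.
This matches the Hermite equation y'' - 2x y' + 2n y = 0 with 2n = 16, so n = 8; the polynomial solution is H_8(x).
With y = sum_k a_k x^k, matching x^k gives (k+2)(k+1) a_{k+2} = 2(k - n) a_k = 2(k - 8) a_k. The right side vanishes at k = 8, so the series with the parity of 8 terminates at degree 8.
Standard normalization: leading coefficient of H_n is 2^n, so a_8 = 2^8 = 256. Work downward with a_k = (k+1)(k+2) a_{k+2} / (2(k - n)):
  a_6 = (7)(8)(256) / (2(6 - 8)) = 14336/(-4) = -3584
  a_4 = (5)(6)(-3584) / (2(4 - 8)) = -107520/(-8) = 13440
  a_2 = (3)(4)(13440) / (2(2 - 8)) = 161280/(-12) = -13440
  a_0 = (1)(2)(-13440) / (2(0 - 8)) = -26880/(-16) = 1680
Hence H_8(x) = 256 x^8 - 3584 x^6 + 13440 x^4 - 13440 x^2 + 1680.

H_8(x); series = 256 x^8 - 3584 x^6 + 13440 x^4 - 13440 x^2 + 1680


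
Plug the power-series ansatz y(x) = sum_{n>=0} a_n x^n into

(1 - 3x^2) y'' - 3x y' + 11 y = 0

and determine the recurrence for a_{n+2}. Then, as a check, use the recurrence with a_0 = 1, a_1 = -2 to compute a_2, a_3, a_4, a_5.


Substitute y = sum_n a_n x^n.
(1 - 3 x^2) y'' contributes (n+2)(n+1) a_{n+2} - 3 n(n-1) a_n at x^n.
-3 x y'(x) contributes -3 n a_n at x^n.
11 y(x) contributes 11 a_n at x^n.
Matching x^n: (n+2)(n+1) a_{n+2} + (-3 n(n-1) - 3 n + 11) a_n = 0.
Thus a_{n+2} = (3 n(n-1) + 3 n - 11) / ((n+1)(n+2)) * a_n.

Check with a_0 = 1, a_1 = -2 (apply the recurrence for n = 0, 1, 2, 3): a_0 = 1, a_1 = -2, a_2 = -11/2, a_3 = 8/3, a_4 = -11/24, a_5 = 32/15.

a_(n+2) = (3 n(n-1) + 3 n - 11) / ((n+1)(n+2)) * a_n; check: a_0 = 1, a_1 = -2, a_2 = -11/2, a_3 = 8/3, a_4 = -11/24, a_5 = 32/15


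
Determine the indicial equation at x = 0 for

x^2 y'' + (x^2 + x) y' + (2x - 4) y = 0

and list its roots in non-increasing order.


Divide by x^2 to reach normal form y'' + P_1(x) y' + P_2(x) y = 0 with P_1(x) = 1 + 1/x and P_2(x) = 2/x - 4/x^2.
x = 0 is a singular point because the y'-coefficient 1 + 1/x has a pole at x = 0 and the y-coefficient 2/x - 4/x^2 has a pole at x = 0.
It is a regular singular point because x P_1(x) = p(x) = x + 1 and x^2 P_2(x) = q(x) = 2x - 4 are polynomials, hence analytic at x = 0.
p(0) = 1,  q(0) = -4.
Indicial equation: r(r-1) + p(0) r + q(0) = 0, i.e. r^2 + (p(0) - 1) r + q(0) = 0, i.e. r^2 - 4 = 0.
Discriminant: (0)^2 - 4(-4) = 16, so r = (0 ± 4)/2.
Solving: r_1 = 2, r_2 = -2.

indicial: r^2 - 4 = 0; roots r_1 = 2, r_2 = -2
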